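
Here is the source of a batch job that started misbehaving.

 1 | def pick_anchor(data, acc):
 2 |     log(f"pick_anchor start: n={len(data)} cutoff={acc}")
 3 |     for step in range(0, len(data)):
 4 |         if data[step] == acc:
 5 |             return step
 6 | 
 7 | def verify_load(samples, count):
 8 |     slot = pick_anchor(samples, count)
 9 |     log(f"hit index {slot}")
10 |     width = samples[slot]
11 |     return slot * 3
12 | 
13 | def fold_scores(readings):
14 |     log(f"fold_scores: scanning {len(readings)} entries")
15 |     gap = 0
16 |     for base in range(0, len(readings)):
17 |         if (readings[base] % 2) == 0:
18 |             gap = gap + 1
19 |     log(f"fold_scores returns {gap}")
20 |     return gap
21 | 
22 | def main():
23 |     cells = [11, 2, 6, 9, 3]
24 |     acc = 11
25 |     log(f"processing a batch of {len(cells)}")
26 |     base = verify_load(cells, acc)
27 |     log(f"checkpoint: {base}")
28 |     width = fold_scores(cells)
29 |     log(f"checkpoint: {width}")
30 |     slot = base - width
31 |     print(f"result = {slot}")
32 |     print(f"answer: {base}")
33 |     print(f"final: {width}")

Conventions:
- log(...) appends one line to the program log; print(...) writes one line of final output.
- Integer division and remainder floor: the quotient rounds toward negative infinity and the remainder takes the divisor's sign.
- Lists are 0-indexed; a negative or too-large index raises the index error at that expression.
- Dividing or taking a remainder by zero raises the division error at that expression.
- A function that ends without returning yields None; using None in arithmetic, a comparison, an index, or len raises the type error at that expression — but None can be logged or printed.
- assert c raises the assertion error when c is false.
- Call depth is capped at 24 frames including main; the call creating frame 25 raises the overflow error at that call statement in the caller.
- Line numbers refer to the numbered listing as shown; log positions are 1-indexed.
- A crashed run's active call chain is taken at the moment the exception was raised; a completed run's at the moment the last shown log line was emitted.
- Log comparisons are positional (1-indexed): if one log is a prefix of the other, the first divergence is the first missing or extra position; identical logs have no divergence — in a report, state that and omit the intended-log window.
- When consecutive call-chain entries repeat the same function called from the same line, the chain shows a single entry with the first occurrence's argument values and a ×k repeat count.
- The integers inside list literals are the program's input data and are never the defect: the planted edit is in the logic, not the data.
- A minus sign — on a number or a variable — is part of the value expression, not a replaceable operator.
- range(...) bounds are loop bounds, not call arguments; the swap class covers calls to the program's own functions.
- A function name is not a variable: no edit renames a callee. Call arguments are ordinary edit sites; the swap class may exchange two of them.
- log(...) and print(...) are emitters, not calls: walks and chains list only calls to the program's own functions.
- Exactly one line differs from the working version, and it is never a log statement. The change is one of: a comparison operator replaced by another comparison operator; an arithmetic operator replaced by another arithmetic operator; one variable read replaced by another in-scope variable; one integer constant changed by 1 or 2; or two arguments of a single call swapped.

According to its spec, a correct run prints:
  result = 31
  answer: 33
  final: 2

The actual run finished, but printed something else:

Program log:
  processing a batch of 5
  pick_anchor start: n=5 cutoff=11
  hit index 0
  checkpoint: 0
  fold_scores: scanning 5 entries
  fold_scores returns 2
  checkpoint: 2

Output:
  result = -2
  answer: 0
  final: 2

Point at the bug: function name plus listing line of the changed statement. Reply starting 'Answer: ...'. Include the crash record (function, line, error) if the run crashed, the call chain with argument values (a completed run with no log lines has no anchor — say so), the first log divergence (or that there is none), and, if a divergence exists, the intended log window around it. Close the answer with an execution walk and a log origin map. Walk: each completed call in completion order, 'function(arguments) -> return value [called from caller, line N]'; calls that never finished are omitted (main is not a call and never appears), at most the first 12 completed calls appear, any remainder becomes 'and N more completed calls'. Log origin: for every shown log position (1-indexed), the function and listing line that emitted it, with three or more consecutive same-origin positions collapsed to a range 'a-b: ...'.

Answer: the defect is in verify_load at line 11.
The tell: Everything matches until log position 4, which reads 'checkpoint: 0' in place of 'checkpoint: 33'.
Call chain: main.
First divergence: position 4 — the shown line 'checkpoint: 0' should read 'checkpoint: 33'.
Intended log window:
  2: pick_anchor start: n=5 cutoff=11
  3: hit index 0
  4: checkpoint: 33
  5: fold_scores: scanning 5 entries
Execution walk:
  pick_anchor([11, 2, 6, 9, 3], 11) -> 0  [called from verify_load, line 8]
  verify_load([11, 2, 6, 9, 3], 11) -> 0  [called from main, line 26]
  fold_scores([11, 2, 6, 9, 3]) -> 2  [called from main, line 28]
Origin of each log line:
  1: from main, line 25
  2: from pick_anchor, line 2
  3: from verify_load, line 9
  4: from main, line 27
  5: from fold_scores, line 14
  6: from fold_scores, line 19
  7: from main, line 29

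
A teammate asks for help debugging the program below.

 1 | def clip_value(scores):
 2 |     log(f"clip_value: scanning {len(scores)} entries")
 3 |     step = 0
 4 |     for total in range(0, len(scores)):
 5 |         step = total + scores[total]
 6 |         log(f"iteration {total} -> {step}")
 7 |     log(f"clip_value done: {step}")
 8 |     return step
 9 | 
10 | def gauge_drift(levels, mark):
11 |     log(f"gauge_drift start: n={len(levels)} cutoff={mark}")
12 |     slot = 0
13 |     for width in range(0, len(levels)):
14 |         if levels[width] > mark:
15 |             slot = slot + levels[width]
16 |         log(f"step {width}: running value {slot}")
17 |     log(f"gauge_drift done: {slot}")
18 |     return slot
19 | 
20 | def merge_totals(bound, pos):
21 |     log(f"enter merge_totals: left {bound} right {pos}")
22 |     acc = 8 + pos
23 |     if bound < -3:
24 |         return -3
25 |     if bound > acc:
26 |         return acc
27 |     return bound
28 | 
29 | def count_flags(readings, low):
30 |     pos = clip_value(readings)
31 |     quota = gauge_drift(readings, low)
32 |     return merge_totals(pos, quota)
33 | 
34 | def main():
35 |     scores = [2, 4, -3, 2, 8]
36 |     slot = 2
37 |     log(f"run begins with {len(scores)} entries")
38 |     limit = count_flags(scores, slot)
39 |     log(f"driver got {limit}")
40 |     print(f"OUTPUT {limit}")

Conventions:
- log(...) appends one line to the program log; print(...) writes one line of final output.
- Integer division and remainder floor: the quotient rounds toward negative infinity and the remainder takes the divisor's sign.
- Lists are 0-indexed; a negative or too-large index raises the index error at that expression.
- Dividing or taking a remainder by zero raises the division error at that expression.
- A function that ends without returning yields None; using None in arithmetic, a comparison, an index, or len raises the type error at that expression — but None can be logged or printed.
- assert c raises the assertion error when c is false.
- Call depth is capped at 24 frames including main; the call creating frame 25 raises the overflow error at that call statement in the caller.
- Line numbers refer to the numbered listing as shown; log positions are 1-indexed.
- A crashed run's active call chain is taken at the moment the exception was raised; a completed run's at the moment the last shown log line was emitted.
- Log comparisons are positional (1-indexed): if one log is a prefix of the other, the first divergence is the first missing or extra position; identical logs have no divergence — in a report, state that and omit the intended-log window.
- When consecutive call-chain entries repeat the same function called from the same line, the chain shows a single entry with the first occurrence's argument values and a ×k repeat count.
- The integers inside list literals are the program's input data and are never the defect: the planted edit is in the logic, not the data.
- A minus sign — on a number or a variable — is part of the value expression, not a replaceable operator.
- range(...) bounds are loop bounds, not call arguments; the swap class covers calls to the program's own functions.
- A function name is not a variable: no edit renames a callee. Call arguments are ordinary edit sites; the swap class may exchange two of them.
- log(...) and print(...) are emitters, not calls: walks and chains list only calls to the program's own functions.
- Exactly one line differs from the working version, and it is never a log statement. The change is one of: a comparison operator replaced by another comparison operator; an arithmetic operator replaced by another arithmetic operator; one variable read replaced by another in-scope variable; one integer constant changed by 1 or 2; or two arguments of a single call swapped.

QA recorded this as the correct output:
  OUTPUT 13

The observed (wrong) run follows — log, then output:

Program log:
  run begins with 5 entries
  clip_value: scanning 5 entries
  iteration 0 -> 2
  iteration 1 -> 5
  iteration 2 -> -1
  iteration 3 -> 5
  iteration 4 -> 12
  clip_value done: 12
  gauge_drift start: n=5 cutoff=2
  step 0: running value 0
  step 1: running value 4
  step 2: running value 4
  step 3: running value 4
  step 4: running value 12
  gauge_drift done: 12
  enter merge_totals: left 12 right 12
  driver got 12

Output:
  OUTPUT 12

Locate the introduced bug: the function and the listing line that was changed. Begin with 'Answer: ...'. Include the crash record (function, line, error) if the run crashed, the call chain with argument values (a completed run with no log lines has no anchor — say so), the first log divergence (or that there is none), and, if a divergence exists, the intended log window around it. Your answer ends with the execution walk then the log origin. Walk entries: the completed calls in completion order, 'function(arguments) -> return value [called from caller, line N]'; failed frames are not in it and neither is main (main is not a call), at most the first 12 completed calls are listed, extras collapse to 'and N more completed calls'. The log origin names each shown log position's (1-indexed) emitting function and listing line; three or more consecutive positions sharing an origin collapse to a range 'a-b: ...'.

Answer: the defect is in clip_value at line 5.
The tell: Log line 4 is where behavior first shows: 'iteration 1 -> 5' appears instead of 'iteration 1 -> 6'.
Call chain: main.
First divergence: at position 4 the run shows 'iteration 1 -> 5' where the working version logs 'iteration 1 -> 6'.
Intended log window:
  2: clip_value: scanning 5 entries
  3: iteration 0 -> 2
  4: iteration 1 -> 6
  5: iteration 2 -> 3
Execution walk:
  clip_value([2, 4, -3, 2, 8]) -> 12  [called from count_flags, line 30]
  gauge_drift([2, 4, -3, 2, 8], 2) -> 12  [called from count_flags, line 31]
  merge_totals(12, 12) -> 12  [called from count_flags, line 32]
  count_flags([2, 4, -3, 2, 8], 2) -> 12  [called from main, line 38]
Log line origins:
  1: emitted by main (line 37)
  2: emitted by clip_value (line 2)
  3-7: emitted by clip_value (line 6)
  8: emitted by clip_value (line 7)
  9: emitted by gauge_drift (line 11)
  10-14: emitted by gauge_drift (line 16)
  15: emitted by gauge_drift (line 17)
  16: emitted by merge_totals (line 21)
  17: emitted by main (line 39)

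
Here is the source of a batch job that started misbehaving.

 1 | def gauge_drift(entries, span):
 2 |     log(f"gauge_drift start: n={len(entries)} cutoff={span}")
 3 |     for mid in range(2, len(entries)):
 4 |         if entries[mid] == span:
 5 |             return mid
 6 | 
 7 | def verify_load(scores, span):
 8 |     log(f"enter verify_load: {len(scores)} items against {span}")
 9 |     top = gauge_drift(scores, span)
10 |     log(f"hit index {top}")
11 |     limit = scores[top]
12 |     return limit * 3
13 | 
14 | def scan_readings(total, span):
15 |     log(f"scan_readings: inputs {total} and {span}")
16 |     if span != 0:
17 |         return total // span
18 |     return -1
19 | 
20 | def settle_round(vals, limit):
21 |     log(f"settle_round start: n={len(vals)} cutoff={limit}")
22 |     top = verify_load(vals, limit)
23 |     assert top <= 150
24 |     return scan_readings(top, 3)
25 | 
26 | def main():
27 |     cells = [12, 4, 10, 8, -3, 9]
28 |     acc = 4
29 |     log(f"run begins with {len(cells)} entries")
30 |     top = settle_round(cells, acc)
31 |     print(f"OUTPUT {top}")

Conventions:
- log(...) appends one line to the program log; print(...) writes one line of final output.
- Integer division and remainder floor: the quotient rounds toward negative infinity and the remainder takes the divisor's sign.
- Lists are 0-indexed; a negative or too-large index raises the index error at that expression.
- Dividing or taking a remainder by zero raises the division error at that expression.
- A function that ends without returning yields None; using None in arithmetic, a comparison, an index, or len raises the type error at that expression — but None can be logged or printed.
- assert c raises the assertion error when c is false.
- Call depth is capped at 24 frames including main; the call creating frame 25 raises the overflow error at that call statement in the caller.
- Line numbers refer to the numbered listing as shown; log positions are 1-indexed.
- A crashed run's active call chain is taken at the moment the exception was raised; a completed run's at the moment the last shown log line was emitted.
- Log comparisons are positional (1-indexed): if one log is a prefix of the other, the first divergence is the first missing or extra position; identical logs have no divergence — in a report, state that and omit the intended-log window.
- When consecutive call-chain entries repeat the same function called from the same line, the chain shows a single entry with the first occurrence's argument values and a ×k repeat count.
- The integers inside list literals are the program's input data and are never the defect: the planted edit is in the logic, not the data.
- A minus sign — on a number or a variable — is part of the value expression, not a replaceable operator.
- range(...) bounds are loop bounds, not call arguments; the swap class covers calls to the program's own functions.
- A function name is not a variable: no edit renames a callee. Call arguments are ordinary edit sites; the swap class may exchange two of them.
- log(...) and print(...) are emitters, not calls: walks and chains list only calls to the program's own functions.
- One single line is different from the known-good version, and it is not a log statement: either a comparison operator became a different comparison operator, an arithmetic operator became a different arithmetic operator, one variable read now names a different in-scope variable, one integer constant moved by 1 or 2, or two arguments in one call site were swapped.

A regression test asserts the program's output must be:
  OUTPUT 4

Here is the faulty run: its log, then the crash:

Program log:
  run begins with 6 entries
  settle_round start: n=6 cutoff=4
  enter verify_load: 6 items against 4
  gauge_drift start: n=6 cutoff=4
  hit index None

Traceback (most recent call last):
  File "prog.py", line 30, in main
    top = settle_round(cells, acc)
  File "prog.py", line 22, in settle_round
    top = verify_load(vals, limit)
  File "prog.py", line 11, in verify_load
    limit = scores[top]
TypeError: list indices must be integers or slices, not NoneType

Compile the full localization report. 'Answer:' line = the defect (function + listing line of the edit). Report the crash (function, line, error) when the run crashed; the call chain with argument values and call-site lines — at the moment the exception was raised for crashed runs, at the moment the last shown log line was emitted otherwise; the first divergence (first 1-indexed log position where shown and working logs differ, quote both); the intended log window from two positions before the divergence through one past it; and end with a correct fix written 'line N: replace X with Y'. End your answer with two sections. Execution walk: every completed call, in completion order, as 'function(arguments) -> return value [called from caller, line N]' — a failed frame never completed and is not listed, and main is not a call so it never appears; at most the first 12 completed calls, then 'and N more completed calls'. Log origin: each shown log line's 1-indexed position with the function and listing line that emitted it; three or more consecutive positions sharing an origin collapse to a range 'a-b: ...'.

Answer: the defect is in gauge_drift at line 3.
Core observation: Log line 5 is where behavior first shows: 'hit index None' appears instead of 'hit index 1'.
Crash: verify_load, line 11, TypeError.
Call chain: main -> settle_round([12, 4, 10, 8, -3, 9], 4) (called at line 30) -> verify_load([12, 4, 10, 8, -3, 9], 4) (called at line 22).
First divergence: position 5 — shown 'hit index None', intended 'hit index 1'.
Intended log window:
  3: enter verify_load: 6 items against 4
  4: gauge_drift start: n=6 cutoff=4
  5: hit index 1
  6: scan_readings: inputs 12 and 3
Execution walk:
  gauge_drift([12, 4, 10, 8, -3, 9], 4) -> None  [called from verify_load, line 9]
Log origins:
  1: emitted by main (line 29)
  2: emitted by settle_round (line 21)
  3: emitted by verify_load (line 8)
  4: emitted by gauge_drift (line 2)
  5: emitted by verify_load (line 10)
A correct fix: line 3: replace `2` with `0`.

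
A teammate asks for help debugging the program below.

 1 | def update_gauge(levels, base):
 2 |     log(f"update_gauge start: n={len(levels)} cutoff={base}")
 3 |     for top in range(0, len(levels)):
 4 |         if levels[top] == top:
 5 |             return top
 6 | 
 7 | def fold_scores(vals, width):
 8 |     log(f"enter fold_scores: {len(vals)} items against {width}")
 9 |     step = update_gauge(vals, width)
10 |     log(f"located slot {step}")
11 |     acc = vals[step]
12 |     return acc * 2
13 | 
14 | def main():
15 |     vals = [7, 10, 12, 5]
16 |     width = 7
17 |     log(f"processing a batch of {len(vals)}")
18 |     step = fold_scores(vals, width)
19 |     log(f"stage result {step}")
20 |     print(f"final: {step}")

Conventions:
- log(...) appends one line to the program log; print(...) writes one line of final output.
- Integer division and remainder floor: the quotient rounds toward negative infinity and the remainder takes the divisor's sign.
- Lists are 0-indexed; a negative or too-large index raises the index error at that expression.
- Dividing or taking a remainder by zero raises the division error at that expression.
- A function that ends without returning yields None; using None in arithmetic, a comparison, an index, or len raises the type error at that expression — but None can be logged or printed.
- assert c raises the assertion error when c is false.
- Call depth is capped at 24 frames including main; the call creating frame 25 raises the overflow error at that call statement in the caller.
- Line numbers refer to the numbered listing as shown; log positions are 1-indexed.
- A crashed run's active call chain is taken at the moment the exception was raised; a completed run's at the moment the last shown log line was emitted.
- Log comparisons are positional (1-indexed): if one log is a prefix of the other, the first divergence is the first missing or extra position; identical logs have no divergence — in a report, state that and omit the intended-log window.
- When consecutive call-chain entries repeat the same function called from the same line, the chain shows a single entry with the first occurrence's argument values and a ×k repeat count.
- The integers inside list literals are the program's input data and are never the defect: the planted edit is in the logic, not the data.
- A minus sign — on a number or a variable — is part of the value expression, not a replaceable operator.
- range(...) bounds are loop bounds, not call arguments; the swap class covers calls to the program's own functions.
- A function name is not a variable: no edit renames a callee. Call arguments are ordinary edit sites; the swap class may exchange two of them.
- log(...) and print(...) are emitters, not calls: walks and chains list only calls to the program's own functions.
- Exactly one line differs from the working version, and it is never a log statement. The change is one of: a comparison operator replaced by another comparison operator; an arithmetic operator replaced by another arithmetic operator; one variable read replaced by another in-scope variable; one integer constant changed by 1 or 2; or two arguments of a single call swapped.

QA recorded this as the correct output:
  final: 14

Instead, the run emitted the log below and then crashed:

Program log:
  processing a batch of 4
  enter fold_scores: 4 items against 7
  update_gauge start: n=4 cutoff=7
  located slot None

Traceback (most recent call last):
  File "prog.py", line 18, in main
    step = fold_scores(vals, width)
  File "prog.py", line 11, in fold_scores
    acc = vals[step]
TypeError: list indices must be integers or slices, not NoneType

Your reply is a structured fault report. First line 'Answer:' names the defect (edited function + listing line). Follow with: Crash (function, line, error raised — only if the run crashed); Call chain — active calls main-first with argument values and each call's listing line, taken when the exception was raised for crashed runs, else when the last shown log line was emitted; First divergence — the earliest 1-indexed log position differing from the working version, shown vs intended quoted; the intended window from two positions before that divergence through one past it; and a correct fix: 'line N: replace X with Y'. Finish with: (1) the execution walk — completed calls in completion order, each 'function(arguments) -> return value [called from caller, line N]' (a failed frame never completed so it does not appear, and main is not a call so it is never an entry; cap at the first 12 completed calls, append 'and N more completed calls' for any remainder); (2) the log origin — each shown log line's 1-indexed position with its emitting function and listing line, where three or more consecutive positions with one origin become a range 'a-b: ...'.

Answer: the defect is in update_gauge at line 4.
Key observation: Log line 4 is where behavior first shows: 'located slot None' appears instead of 'located slot 0'.
Crash: fold_scores, line 11, TypeError.
Call chain: main -> fold_scores([7, 10, 12, 5], 7) (called at line 18).
First divergence: position 4 — the shown line 'located slot None' should read 'located slot 0'.
Intended log window:
  2: enter fold_scores: 4 items against 7
  3: update_gauge start: n=4 cutoff=7
  4: located slot 0
  5: stage result 14
Execution walk:
  update_gauge([7, 10, 12, 5], 7) -> None  [called from fold_scores, line 9]
Log origin:
  1 — main, line 17
  2 — fold_scores, line 8
  3 — update_gauge, line 2
  4 — fold_scores, line 10
A correct fix: line 4: replace `levels[top] == top` with `levels[top] == base`.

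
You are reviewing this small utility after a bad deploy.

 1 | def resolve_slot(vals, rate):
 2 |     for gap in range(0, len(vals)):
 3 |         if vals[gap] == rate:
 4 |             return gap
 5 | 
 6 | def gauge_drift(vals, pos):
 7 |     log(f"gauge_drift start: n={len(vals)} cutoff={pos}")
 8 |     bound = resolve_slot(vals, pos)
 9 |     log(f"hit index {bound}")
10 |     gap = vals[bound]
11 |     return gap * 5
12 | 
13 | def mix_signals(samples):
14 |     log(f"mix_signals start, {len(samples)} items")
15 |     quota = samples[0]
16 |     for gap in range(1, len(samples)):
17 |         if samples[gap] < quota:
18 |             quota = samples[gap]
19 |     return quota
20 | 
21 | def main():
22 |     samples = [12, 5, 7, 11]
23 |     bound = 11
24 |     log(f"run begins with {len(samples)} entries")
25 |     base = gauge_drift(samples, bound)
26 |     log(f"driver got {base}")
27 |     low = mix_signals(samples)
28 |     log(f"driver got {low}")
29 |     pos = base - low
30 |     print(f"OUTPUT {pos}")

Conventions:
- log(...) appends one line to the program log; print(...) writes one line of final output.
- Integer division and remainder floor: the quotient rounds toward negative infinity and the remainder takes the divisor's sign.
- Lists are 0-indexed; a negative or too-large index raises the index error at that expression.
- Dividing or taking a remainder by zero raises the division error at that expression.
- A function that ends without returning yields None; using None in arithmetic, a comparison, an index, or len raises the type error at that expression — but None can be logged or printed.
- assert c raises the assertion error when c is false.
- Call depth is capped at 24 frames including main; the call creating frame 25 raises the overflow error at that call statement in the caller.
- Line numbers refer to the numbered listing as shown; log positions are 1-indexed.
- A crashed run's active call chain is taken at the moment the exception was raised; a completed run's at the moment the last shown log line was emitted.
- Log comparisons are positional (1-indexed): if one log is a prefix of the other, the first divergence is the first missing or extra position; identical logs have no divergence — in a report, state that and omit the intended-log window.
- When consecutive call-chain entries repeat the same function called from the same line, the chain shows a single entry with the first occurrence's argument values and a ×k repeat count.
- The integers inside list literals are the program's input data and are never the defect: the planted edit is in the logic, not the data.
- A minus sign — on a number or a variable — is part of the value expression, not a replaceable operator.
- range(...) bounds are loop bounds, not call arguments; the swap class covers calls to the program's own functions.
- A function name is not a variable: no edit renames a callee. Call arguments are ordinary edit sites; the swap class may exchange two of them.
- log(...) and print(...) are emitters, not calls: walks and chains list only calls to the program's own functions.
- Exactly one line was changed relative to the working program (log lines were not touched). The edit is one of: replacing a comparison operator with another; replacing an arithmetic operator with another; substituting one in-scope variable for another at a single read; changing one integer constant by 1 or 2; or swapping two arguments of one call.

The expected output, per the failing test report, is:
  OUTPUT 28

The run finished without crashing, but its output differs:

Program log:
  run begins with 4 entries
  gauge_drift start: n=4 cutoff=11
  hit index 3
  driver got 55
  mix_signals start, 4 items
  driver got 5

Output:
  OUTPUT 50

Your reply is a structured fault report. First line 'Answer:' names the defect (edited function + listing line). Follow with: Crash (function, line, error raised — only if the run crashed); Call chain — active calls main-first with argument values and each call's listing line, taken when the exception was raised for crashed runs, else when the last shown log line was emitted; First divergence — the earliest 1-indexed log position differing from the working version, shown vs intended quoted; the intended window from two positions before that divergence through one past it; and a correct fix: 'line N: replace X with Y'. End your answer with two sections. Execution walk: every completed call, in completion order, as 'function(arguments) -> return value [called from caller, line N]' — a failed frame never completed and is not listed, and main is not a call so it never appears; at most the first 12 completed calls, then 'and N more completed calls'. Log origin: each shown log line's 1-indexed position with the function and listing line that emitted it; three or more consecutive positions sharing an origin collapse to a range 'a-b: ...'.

Answer: the defect is in gauge_drift at line 11.
Key fact: The earliest visible damage is log position 4 — 'driver got 55' rather than the intended 'driver got 33'.
Call chain: main.
First divergence: position 4 — the shown line 'driver got 55' should read 'driver got 33'.
Intended log window:
  2: gauge_drift start: n=4 cutoff=11
  3: hit index 3
  4: driver got 33
  5: mix_signals start, 4 items
Execution walk:
  resolve_slot([12, 5, 7, 11], 11) -> 3  [called from gauge_drift, line 8]
  gauge_drift([12, 5, 7, 11], 11) -> 55  [called from main, line 25]
  mix_signals([12, 5, 7, 11]) -> 5  [called from main, line 27]
Log origins:
  1: logged in main at line 24
  2: logged in gauge_drift at line 7
  3: logged in gauge_drift at line 9
  4: logged in main at line 26
  5: logged in mix_signals at line 14
  6: logged in main at line 28
A correct fix: line 11: replace `5` with `3`.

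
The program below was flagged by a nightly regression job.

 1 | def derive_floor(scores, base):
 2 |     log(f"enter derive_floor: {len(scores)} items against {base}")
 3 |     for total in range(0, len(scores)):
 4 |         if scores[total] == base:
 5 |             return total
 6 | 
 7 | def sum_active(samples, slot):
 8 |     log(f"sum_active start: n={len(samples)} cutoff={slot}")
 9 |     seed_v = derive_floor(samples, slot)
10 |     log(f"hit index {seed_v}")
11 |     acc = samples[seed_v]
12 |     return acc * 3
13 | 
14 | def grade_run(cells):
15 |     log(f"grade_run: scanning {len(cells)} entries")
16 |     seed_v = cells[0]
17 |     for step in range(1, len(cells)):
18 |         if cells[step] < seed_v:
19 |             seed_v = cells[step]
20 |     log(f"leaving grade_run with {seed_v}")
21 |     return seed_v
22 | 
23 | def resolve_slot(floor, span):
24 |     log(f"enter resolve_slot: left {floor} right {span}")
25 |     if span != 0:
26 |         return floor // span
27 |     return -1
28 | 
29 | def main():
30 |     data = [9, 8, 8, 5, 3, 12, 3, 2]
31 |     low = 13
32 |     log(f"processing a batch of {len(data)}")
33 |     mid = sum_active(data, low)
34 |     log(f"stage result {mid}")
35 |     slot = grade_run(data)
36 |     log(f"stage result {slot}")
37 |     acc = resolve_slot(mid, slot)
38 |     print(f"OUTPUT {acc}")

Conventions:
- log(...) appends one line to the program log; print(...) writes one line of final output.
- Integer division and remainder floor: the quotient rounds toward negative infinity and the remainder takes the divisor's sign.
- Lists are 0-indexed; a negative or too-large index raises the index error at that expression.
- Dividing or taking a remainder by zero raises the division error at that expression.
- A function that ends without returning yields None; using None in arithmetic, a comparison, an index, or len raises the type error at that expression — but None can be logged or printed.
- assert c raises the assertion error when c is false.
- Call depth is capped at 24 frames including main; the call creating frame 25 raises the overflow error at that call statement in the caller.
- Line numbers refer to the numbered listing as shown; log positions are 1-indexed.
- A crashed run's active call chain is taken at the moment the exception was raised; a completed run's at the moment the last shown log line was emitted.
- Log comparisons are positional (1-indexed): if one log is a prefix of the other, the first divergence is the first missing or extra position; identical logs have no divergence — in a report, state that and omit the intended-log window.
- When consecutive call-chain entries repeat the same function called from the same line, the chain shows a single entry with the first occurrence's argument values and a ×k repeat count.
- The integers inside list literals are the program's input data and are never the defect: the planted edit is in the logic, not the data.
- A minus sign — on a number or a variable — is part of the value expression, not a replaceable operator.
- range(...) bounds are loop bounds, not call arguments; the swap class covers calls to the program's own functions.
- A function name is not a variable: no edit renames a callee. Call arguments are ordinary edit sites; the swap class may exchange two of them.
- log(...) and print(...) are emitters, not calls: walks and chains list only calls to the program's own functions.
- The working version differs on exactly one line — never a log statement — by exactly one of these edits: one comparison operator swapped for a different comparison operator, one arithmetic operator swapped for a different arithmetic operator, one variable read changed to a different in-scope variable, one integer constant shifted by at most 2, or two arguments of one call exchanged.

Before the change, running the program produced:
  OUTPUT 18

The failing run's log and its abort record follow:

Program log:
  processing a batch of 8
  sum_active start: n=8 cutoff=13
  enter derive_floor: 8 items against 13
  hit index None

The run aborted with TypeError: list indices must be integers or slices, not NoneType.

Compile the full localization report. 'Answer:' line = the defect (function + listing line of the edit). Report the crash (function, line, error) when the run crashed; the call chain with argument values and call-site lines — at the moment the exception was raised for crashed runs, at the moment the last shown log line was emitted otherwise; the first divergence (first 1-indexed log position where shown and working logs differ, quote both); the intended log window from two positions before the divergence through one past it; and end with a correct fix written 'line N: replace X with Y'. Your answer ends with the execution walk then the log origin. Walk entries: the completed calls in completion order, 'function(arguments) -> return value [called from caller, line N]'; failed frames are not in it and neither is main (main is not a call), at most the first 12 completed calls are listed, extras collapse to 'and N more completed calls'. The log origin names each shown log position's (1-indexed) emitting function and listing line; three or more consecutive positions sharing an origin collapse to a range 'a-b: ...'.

Answer: the defect is in main at line 31.
Key fact: The earliest visible damage is log position 2 — 'sum_active start: n=8 cutoff=13' rather than the intended 'sum_active start: n=8 cutoff=12'.
Crash: sum_active, line 11, TypeError.
Call chain: main -> sum_active([9, 8, 8, 5, 3, 12, 3, 2], 13) (called at line 33).
First divergence: position 2 — shown 'sum_active start: n=8 cutoff=13', intended 'sum_active start: n=8 cutoff=12'.
Intended log window:
  1: processing a batch of 8
  2: sum_active start: n=8 cutoff=12
  3: enter derive_floor: 8 items against 12
Execution walk:
  derive_floor([9, 8, 8, 5, 3, 12, 3, 2], 13) -> None  [called from sum_active, line 9]
Log origin:
  1: from main, line 32
  2: from sum_active, line 8
  3: from derive_floor, line 2
  4: from sum_active, line 10
A correct fix: line 31: replace `13` with `12`.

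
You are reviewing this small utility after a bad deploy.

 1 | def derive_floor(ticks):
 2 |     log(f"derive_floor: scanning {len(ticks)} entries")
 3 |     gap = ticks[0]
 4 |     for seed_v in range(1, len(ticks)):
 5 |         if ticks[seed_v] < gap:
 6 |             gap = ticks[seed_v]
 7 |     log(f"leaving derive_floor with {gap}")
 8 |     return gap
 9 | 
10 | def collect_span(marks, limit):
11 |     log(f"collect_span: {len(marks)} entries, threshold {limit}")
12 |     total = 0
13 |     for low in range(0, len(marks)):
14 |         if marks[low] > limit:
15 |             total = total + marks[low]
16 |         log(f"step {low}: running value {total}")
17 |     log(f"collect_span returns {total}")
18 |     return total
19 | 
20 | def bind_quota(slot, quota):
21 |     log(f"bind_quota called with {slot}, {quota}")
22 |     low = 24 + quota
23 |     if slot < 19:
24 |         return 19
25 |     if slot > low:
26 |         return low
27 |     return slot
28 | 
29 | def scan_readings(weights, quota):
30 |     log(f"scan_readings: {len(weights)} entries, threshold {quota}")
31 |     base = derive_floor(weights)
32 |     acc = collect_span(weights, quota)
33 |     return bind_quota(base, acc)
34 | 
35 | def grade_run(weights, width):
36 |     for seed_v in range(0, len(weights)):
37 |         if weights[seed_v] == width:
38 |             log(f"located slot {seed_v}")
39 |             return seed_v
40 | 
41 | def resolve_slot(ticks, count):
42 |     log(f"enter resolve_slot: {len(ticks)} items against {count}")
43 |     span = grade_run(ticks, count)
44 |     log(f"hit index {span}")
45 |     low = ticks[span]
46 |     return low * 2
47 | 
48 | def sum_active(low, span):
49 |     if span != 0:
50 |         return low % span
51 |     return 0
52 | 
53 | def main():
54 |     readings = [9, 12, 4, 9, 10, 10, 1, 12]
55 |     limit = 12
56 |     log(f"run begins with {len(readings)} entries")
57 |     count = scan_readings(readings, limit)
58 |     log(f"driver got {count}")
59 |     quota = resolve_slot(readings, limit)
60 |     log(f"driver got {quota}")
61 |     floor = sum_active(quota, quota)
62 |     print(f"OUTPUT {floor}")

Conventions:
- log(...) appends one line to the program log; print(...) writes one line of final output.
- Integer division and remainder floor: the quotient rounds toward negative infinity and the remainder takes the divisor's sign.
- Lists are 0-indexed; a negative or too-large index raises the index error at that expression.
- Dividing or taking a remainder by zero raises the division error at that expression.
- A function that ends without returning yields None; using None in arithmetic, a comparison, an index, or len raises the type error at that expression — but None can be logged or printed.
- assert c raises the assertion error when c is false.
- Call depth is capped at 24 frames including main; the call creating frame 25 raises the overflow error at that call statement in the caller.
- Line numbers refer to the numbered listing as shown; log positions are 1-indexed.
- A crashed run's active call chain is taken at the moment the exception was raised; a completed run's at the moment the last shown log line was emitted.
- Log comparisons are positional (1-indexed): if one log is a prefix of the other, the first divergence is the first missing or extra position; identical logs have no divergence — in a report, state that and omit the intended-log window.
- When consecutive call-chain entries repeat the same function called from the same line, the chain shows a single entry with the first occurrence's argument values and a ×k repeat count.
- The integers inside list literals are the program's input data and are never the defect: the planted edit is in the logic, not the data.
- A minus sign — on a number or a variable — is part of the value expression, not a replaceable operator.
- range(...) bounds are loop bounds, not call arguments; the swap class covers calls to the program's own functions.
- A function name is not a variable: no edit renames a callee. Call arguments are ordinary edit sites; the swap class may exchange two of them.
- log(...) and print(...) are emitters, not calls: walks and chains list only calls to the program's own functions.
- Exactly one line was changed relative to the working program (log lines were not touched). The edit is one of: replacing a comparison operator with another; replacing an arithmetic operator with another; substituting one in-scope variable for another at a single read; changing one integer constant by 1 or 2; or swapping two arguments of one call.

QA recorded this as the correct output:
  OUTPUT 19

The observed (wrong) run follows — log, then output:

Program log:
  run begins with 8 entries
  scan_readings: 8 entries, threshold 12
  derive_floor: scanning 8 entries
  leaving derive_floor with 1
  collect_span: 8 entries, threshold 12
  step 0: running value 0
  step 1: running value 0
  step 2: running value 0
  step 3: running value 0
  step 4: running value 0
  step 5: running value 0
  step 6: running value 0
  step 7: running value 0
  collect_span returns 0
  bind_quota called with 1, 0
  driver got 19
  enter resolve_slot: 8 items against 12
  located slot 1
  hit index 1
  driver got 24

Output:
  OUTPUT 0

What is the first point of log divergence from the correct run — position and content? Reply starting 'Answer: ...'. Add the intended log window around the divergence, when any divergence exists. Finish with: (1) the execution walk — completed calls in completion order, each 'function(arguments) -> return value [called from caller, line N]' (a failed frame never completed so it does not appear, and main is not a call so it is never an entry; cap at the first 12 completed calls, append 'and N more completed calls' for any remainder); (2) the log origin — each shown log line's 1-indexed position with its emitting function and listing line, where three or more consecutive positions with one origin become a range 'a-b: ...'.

Answer: none (the log streams are identical).
Execution walk:
  derive_floor([9, 12, 4, 9, 10, 10, 1, 12]) -> 1  [called from scan_readings, line 31]
  collect_span([9, 12, 4, 9, 10, 10, 1, 12], 12) -> 0  [called from scan_readings, line 32]
  bind_quota(1, 0) -> 19  [called from scan_readings, line 33]
  scan_readings([9, 12, 4, 9, 10, 10, 1, 12], 12) -> 19  [called from main, line 57]
  grade_run([9, 12, 4, 9, 10, 10, 1, 12], 12) -> 1  [called from resolve_slot, line 43]
  resolve_slot([9, 12, 4, 9, 10, 10, 1, 12], 12) -> 24  [called from main, line 59]
  sum_active(24, 24) -> 0  [called from main, line 61]
Log origin:
  1: emitted by main (line 56)
  2: emitted by scan_readings (line 30)
  3: emitted by derive_floor (line 2)
  4: emitted by derive_floor (line 7)
  5: emitted by collect_span (line 11)
  6-13: emitted by collect_span (line 16)
  14: emitted by collect_span (line 17)
  15: emitted by bind_quota (line 21)
  16: emitted by main (line 58)
  17: emitted by resolve_slot (line 42)
  18: emitted by grade_run (line 38)
  19: emitted by resolve_slot (line 44)
  20: emitted by main (line 60)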